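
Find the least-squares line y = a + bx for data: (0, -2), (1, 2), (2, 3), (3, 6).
a = -3/2, b = 5/2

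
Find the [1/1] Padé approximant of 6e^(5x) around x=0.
(15*x + 6)/(1 - 5*x/2)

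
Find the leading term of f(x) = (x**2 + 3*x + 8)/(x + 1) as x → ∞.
x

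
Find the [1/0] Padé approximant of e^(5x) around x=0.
5*x + 1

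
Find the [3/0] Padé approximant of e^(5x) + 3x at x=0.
125*x**3/6 + 25*x**2/2 + 8*x + 1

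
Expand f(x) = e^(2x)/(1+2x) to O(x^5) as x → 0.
1 + 2*x**2 - 8*x**3/3 + 6*x**4 + O(x**5)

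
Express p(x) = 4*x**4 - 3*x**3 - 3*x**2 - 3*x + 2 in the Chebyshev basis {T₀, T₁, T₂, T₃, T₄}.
(2)T₀ + (-21/4)T₁ + (1/2)T₂ + (-3/4)T₃ + (1/2)T₄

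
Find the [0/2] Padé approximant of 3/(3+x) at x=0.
1/(x/3 + 1)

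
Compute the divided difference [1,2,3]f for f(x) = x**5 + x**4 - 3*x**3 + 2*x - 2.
97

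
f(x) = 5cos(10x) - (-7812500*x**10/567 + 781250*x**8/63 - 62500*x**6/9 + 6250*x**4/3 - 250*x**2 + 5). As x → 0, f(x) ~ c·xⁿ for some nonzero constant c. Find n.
12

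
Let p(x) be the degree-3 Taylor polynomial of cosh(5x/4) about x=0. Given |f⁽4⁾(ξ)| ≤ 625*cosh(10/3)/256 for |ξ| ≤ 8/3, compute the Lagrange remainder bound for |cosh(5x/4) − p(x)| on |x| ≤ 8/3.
1250*cosh(10/3)/243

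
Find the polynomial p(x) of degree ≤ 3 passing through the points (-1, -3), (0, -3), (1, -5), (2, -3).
x**3 - x**2 - 2*x - 3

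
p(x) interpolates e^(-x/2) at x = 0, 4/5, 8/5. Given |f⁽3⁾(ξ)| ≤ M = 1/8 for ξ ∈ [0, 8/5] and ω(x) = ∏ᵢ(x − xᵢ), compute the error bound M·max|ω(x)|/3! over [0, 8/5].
8*sqrt(3)/3375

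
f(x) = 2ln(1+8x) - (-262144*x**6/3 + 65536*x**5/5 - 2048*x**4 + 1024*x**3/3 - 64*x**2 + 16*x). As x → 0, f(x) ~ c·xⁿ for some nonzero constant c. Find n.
7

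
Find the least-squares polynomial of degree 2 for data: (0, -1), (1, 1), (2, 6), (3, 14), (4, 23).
-41/35 + (87/70)x + (17/14)x²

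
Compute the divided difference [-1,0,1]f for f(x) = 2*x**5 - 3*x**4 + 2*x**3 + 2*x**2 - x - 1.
-1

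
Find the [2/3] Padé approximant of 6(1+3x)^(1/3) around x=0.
(21*x**2 + 24*x + 6)/(-x**3/6 + 3*x**2/2 + 3*x + 1)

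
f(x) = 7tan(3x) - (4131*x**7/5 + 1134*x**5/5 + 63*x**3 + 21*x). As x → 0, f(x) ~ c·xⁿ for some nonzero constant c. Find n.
9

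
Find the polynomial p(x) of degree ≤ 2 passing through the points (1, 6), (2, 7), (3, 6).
-x**2 + 4*x + 3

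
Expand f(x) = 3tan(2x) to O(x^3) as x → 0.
6*x + O(x**3)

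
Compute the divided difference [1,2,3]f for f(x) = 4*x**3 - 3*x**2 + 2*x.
21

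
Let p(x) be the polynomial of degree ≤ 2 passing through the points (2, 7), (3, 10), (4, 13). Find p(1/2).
5/2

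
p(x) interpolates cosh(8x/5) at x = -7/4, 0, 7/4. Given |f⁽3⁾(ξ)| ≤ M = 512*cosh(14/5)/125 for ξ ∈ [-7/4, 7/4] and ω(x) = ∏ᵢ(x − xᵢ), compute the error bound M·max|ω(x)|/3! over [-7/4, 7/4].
2744*sqrt(3)*cosh(14/5)/3375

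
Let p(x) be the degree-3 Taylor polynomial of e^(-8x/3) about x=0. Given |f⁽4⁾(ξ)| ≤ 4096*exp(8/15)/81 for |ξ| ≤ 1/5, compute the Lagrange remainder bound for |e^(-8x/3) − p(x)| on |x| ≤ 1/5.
512*exp(8/15)/151875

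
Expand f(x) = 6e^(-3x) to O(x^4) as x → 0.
6 - 18*x + 27*x**2 - 27*x**3 + O(x**4)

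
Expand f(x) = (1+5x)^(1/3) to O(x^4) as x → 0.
1 + 5*x/3 - 25*x**2/9 + 625*x**3/81 + O(x**4)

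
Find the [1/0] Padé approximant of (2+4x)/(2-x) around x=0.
5*x/2 + 1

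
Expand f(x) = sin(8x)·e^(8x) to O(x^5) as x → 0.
8*x + 64*x**2 + 512*x**3/3 + O(x**5)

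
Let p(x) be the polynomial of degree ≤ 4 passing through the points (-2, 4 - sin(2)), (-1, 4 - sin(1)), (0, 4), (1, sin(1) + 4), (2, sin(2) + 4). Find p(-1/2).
-5*sin(1)/8 + sin(2)/16 + 4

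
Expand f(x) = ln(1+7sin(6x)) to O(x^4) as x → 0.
42*x - 882*x**2 + 24444*x**3 + O(x**4)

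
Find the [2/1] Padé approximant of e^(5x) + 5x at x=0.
(-25*x**2/6 + 25*x/3 + 1)/(1 - 5*x/3)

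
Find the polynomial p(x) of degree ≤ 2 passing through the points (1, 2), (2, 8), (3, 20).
3*x**2 - 3*x + 2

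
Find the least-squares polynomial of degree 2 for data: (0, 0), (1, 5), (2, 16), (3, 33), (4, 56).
(2)x + (3)x²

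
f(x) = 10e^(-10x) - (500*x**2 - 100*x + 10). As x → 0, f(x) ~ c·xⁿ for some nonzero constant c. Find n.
3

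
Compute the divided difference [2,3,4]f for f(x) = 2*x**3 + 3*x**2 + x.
21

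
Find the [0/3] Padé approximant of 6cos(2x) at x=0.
6/(2*x**2 + 1)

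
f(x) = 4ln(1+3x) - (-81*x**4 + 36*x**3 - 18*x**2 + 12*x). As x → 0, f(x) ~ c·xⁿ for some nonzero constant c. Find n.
5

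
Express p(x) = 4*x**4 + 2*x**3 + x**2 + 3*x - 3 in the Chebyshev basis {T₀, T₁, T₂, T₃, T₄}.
-T₀ + (9/2)T₁ + (5/2)T₂ + (1/2)T₃ + (1/2)T₄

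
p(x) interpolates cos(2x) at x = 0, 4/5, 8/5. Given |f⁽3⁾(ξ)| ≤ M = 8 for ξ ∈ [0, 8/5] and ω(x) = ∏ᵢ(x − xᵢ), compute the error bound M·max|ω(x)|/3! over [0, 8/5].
512*sqrt(3)/3375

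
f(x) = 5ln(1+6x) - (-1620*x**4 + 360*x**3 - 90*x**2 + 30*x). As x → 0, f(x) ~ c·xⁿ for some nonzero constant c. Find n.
5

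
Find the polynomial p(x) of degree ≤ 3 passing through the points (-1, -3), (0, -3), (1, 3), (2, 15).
3*x**2 + 3*x - 3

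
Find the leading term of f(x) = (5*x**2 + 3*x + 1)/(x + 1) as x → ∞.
5*x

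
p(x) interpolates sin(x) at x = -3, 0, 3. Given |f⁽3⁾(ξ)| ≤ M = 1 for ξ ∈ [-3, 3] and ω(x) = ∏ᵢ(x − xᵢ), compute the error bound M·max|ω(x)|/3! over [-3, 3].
sqrt(3)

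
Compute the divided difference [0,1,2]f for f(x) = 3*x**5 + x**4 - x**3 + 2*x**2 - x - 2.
51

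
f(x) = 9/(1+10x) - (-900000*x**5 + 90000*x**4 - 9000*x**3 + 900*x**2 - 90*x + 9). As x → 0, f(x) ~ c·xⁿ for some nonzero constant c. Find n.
6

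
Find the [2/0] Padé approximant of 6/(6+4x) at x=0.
4*x**2/9 - 2*x/3 + 1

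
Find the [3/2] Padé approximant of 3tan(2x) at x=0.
(-8*x**3/5 + 6*x)/(1 - 8*x**2/5)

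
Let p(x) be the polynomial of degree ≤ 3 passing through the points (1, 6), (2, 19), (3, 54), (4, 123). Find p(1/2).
4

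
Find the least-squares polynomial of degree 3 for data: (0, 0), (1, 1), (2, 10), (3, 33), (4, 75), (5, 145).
-11/126 + (-31/108)x + (67/126)x² + (115/108)x³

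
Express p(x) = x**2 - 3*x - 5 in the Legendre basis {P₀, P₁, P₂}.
(-14/3)P₀ + (-3)P₁ + (2/3)P₂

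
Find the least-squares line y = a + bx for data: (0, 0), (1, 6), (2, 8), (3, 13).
a = 3/5, b = 41/10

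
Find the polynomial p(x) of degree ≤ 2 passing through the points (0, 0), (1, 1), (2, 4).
x**2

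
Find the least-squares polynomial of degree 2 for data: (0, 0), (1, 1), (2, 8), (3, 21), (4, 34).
-18/35 + (8/35)x + (15/7)x²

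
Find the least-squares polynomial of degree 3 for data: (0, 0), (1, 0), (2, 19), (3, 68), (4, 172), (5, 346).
-5/21 + (-38/63)x + (-55/42)x² + (55/18)x³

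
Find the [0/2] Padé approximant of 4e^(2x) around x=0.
4/(2*x**2 - 2*x + 1)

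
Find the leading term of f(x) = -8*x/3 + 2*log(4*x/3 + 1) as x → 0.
-16*x**2/9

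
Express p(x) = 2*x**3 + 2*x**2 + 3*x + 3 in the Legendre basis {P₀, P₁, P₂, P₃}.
(11/3)P₀ + (21/5)P₁ + (4/3)P₂ + (4/5)P₃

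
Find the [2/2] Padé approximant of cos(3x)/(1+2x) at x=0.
(9*x**2/4 - 3*x + 1)/(3*x**2/4 - x + 1)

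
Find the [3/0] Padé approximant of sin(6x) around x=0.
-36*x**3 + 6*x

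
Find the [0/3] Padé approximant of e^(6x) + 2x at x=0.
1/(-260*x**3 + 46*x**2 - 8*x + 1)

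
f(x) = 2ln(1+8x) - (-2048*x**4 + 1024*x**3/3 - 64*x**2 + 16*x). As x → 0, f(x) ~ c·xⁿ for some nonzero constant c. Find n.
5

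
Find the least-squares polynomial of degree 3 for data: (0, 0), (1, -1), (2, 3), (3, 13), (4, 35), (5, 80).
-5/14 + (43/28)x + (-59/28)x² + x³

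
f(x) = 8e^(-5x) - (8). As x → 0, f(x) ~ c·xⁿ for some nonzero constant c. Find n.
1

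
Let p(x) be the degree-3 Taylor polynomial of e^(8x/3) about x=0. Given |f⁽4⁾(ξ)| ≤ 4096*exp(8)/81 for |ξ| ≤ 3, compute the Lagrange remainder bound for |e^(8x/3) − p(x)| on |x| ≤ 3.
512*exp(8)/3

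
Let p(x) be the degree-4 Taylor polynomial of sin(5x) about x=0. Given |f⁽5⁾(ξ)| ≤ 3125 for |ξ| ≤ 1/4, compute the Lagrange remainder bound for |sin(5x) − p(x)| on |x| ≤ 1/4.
625/24576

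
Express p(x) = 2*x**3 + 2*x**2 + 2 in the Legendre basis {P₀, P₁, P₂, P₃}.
(8/3)P₀ + (6/5)P₁ + (4/3)P₂ + (4/5)P₃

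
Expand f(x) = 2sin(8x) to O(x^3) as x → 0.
16*x + O(x**3)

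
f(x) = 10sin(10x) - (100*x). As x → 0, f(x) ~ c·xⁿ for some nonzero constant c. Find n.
3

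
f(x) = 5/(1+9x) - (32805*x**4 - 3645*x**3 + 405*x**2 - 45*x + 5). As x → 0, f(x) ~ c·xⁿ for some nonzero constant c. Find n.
5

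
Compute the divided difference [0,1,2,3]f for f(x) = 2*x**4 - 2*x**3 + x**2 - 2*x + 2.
10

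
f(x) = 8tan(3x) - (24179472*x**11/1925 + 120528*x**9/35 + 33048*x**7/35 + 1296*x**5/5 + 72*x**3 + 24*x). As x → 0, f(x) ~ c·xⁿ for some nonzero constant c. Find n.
13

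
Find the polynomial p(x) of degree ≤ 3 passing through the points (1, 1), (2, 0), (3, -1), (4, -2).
2 - x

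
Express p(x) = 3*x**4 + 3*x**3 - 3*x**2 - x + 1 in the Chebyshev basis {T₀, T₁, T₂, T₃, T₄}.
(5/8)T₀ + (5/4)T₁ + (3/4)T₃ + (3/8)T₄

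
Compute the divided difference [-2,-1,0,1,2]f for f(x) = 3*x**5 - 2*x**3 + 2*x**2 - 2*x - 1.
0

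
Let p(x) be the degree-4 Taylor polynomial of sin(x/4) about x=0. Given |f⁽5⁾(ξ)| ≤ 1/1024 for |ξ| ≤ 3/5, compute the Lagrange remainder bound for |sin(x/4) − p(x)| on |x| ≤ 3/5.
81/128000000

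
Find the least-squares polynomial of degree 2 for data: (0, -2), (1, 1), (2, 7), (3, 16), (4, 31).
-61/35 + (27/70)x + (27/14)x²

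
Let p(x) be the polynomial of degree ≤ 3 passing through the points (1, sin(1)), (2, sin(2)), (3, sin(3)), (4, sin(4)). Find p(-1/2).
-189*sin(2)/16 + 135*sin(3)/16 - 35*sin(4)/16 + 105*sin(1)/16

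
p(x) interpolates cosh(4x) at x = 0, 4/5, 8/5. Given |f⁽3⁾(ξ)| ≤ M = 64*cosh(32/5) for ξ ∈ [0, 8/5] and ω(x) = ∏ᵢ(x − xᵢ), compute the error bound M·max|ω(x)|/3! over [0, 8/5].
4096*sqrt(3)*cosh(32/5)/3375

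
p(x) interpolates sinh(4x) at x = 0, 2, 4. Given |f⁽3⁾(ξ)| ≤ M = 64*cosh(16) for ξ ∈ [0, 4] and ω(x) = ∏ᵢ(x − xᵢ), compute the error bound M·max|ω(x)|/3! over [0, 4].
512*sqrt(3)*cosh(16)/27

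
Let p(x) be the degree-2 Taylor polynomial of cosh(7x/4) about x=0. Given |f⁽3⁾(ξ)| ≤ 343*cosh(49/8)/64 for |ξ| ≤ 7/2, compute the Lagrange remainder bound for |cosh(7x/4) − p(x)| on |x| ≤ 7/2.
117649*cosh(49/8)/3072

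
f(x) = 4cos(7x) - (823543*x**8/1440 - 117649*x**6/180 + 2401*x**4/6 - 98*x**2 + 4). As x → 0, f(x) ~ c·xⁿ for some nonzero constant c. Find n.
10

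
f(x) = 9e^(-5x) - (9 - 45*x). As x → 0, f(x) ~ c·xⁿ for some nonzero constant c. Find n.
2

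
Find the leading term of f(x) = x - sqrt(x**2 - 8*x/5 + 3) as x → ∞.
4/5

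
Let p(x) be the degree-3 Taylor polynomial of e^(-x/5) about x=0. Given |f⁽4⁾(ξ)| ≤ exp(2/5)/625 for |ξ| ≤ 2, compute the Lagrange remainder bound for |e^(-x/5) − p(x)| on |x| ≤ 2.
2*exp(2/5)/1875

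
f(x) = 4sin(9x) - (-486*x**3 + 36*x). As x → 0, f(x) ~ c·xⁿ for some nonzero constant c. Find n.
5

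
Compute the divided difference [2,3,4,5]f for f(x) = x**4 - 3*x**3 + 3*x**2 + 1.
11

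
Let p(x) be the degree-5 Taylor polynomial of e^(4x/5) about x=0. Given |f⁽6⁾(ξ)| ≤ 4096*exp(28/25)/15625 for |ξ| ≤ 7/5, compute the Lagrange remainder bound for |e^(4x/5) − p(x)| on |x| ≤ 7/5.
30118144*exp(28/25)/10986328125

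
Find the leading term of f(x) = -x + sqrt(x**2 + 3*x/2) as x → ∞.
3/4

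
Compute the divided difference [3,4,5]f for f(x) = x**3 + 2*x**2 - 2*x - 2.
14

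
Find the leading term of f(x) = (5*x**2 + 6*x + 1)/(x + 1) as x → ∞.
5*x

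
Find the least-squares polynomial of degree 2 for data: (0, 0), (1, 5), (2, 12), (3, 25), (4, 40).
4/35 + (18/7)x + (13/7)x²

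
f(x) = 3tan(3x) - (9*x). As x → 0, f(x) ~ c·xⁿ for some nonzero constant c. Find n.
3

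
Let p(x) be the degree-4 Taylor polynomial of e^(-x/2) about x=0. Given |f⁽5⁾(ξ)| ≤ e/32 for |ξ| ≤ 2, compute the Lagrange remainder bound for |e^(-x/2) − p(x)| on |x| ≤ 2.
e/120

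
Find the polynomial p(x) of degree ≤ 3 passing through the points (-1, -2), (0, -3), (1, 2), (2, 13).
3*x**2 + 2*x - 3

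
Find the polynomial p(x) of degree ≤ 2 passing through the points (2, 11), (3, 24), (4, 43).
3*x**2 - 2*x + 3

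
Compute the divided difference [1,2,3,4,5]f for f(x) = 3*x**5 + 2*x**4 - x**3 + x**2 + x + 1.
47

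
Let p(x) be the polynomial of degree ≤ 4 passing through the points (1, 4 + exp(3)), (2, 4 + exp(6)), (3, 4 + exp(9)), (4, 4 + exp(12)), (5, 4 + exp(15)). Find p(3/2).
-5*exp(15)/128 - 35*exp(9)/64 + 4 + 35*exp(3)/128 + 35*exp(6)/32 + 7*exp(12)/32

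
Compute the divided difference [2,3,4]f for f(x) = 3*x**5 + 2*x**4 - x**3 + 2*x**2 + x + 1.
958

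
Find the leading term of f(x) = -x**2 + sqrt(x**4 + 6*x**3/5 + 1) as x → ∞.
3*x/5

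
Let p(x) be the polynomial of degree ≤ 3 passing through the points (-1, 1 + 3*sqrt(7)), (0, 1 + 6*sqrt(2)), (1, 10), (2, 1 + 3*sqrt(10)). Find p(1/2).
-3*sqrt(10)/16 - 3*sqrt(7)/16 + 27*sqrt(2)/8 + 97/16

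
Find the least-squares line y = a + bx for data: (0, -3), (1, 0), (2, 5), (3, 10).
a = -18/5, b = 22/5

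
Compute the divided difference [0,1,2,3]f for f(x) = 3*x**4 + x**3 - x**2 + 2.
19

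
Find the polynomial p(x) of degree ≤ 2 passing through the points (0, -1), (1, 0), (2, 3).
x**2 - 1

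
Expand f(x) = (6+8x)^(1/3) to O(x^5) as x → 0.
6**(1/3) + 4*6**(1/3)*x/9 - 16*6**(1/3)*x**2/81 + 320*6**(1/3)*x**3/2187 - 2560*6**(1/3)*x**4/19683 + O(x**5)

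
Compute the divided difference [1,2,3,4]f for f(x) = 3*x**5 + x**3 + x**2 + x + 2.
196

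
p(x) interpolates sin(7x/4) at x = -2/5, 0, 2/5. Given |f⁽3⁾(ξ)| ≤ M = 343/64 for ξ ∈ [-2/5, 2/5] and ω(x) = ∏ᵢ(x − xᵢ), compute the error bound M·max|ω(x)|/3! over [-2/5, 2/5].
343*sqrt(3)/27000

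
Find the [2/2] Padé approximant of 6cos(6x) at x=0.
(6 - 90*x**2)/(3*x**2 + 1)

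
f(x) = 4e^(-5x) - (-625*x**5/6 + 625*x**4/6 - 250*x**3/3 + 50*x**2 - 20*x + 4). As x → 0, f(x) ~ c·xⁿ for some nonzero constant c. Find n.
6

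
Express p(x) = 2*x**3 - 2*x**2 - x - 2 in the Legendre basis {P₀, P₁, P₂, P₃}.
(-8/3)P₀ + (1/5)P₁ + (-4/3)P₂ + (4/5)P₃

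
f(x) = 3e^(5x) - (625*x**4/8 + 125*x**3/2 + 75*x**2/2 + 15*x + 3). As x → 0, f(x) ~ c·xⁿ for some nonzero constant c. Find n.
5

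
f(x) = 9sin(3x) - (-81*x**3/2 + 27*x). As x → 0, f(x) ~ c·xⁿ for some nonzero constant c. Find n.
5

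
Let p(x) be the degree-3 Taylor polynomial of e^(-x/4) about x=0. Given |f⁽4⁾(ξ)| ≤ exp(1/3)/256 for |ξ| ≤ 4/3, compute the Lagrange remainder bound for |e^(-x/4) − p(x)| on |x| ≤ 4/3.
exp(1/3)/1944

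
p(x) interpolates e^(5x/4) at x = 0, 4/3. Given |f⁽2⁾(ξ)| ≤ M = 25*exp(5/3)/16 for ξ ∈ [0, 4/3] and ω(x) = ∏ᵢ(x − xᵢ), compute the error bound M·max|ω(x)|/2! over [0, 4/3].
25*exp(5/3)/72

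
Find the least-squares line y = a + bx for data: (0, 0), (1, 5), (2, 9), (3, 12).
a = 1/2, b = 4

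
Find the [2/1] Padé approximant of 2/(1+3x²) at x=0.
2 - 6*x**2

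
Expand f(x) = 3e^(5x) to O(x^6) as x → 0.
3 + 15*x + 75*x**2/2 + 125*x**3/2 + 625*x**4/8 + 625*x**5/8 + O(x**6)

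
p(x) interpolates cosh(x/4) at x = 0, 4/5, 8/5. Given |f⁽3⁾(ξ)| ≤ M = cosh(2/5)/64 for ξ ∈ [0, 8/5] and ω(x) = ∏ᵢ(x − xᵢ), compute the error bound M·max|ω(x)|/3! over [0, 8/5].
sqrt(3)*cosh(2/5)/3375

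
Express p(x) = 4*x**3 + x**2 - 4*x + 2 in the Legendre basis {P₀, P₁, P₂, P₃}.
(7/3)P₀ + (-8/5)P₁ + (2/3)P₂ + (8/5)P₃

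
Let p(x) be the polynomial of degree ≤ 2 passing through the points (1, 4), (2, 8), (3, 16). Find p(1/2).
7/2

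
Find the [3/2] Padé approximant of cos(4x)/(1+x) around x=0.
(136*x**3/21 - 136*x**2/21 - x + 1)/(11*x**2/21 + 1)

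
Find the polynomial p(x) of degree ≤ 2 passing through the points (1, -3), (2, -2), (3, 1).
x**2 - 2*x - 2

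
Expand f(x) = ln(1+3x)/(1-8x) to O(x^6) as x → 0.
3*x + 39*x**2/2 + 165*x**3 + 5199*x**4/4 + 52233*x**5/5 + O(x**6)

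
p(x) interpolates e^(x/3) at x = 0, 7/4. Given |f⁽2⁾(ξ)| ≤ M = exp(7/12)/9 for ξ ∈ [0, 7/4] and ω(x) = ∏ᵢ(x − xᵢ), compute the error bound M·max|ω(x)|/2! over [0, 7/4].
49*exp(7/12)/1152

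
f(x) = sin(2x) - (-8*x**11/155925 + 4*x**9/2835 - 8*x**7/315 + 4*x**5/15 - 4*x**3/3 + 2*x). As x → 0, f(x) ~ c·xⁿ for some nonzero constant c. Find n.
13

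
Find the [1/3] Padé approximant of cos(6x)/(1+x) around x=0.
(1 - 15*x)/(-252*x**3 + 3*x**2 - 14*x + 1)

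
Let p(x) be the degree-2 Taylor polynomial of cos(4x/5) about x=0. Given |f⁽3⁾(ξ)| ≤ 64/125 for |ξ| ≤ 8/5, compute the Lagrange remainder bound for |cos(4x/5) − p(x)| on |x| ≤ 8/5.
16384/46875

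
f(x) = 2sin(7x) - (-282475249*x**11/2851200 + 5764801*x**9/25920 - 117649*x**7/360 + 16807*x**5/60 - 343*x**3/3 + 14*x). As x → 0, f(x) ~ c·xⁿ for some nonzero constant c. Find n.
13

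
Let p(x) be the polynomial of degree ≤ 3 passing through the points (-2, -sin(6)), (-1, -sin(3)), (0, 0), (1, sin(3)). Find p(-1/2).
-5*sin(3)/8 + sin(6)/16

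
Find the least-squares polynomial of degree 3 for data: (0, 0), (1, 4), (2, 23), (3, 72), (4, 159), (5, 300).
1/42 + (-31/252)x + (79/42)x² + (73/36)x³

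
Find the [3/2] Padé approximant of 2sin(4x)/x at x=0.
(8 - 224*x**2/15)/(4*x**2/5 + 1)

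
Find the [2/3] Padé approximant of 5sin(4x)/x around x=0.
(20 - 112*x**2/3)/(4*x**2/5 + 1)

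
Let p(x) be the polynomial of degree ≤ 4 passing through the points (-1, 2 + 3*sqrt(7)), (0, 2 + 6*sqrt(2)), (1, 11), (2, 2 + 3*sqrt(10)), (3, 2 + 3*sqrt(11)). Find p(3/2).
-15*sqrt(2)/16 - 15*sqrt(11)/128 + 9*sqrt(7)/128 + 45*sqrt(10)/32 + 533/64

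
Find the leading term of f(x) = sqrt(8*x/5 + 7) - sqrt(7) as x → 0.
4*sqrt(7)*x/35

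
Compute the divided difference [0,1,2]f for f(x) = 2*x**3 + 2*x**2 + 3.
8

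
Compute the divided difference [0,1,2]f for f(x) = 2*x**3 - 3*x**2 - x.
3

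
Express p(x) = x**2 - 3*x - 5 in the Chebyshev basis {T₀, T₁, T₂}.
(-9/2)T₀ + (-3)T₁ + (1/2)T₂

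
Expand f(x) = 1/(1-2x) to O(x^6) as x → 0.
1 + 2*x + 4*x**2 + 8*x**3 + 16*x**4 + 32*x**5 + O(x**6)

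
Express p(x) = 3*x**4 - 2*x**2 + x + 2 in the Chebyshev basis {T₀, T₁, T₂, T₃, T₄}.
(17/8)T₀ + T₁ + (1/2)T₂ + (3/8)T₄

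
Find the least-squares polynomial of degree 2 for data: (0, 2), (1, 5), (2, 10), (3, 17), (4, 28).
76/35 + (44/35)x + (9/7)x²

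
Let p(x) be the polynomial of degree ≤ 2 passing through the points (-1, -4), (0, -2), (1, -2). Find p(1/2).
-7/4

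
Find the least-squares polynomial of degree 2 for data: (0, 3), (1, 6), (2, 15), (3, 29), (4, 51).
22/7 + (-27/70)x + (43/14)x²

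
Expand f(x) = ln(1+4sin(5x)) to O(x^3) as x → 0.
20*x - 200*x**2 + O(x**3)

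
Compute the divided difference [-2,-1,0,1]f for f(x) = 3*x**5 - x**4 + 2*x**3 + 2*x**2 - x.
19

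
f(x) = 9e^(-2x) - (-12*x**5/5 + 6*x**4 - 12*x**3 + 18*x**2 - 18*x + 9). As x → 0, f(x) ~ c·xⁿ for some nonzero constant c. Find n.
6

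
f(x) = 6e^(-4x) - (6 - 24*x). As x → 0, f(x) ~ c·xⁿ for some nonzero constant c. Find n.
2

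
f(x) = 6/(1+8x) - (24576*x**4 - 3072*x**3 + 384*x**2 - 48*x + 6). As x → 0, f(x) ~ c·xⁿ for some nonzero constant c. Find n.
5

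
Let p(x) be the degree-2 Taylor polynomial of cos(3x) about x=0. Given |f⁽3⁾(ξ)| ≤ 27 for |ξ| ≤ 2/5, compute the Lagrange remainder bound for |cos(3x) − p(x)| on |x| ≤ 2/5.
36/125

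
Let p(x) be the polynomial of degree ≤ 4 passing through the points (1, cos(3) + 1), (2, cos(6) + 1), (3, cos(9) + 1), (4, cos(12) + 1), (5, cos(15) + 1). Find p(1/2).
-105*cos(6)/32 + 189*cos(9)/64 + 315*cos(3)/128 - 45*cos(12)/32 + 35*cos(15)/128 + 1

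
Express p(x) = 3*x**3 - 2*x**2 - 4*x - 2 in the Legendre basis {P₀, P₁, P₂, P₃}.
(-8/3)P₀ + (-11/5)P₁ + (-4/3)P₂ + (6/5)P₃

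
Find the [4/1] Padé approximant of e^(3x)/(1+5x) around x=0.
(414909*x**4/109880 + 60633*x**3/13735 + 123939*x**2/27470 + 41124*x/13735 + 1)/(68594*x/13735 + 1)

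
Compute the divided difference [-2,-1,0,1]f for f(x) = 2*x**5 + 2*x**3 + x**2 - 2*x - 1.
12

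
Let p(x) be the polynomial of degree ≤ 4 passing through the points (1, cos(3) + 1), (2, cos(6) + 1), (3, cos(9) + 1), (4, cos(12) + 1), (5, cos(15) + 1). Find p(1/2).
-105*cos(6)/32 + 189*cos(9)/64 + 315*cos(3)/128 - 45*cos(12)/32 + 35*cos(15)/128 + 1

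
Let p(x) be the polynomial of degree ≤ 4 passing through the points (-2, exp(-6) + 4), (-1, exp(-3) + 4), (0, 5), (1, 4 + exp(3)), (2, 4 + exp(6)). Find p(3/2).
(-5 + 28*exp(3) + (442 + 140*exp(3) + 35*exp(6))*exp(6))*exp(-6)/128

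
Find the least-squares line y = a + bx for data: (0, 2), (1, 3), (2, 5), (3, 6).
a = 19/10, b = 7/5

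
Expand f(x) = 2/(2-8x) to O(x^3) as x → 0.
1 + 4*x + 16*x**2 + O(x**3)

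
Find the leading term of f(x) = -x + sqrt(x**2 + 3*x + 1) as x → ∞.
3/2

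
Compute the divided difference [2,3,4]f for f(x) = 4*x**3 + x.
36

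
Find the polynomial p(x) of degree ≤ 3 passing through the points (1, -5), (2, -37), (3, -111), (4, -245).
-3*x**3 - 3*x**2 - 2*x + 3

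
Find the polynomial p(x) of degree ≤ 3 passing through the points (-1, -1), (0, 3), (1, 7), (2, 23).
2*x**3 + 2*x + 3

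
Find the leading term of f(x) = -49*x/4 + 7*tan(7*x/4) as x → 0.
2401*x**3/192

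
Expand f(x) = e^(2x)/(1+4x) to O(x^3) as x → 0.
1 - 2*x + 10*x**2 + O(x**3)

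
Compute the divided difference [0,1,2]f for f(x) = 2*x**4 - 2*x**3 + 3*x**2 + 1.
11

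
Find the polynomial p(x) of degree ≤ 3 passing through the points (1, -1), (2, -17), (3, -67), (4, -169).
-3*x**3 + x**2 + 2*x - 1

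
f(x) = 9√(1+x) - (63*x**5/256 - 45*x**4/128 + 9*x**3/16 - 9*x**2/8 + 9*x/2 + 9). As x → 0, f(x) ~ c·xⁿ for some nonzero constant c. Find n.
6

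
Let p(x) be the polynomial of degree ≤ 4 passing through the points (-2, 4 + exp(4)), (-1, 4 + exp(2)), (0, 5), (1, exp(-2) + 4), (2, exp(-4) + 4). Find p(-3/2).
(-5 + 28*exp(2) + (442 + 140*exp(2) + 35*exp(4))*exp(4))*exp(-4)/128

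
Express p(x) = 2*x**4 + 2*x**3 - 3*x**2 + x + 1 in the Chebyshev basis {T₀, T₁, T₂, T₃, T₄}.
(1/4)T₀ + (5/2)T₁ + (-1/2)T₂ + (1/2)T₃ + (1/4)T₄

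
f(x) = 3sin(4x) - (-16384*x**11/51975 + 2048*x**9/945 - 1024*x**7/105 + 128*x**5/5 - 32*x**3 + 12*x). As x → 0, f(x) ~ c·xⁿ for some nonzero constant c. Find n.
13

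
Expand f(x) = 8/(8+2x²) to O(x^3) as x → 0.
1 - x**2/4 + O(x**3)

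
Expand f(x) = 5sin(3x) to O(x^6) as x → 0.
15*x - 45*x**3/2 + 81*x**5/8 + O(x**6)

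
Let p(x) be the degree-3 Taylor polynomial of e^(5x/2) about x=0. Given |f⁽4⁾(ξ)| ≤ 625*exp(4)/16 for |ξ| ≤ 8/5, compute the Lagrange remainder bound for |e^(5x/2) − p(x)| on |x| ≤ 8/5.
32*exp(4)/3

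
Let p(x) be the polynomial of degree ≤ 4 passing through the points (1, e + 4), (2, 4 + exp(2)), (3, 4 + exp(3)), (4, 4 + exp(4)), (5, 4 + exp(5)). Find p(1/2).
-45*exp(4)/32 - 105*exp(2)/32 + 4 + 315*e/128 + 35*exp(5)/128 + 189*exp(3)/64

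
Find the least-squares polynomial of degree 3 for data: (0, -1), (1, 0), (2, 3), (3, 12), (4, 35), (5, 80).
-73/63 + (713/189)x + (-205/63)x² + (31/27)x³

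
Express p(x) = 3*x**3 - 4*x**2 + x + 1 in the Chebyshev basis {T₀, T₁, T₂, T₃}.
-T₀ + (13/4)T₁ + (-2)T₂ + (3/4)T₃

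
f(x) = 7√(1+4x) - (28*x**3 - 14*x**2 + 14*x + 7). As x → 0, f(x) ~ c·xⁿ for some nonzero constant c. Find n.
4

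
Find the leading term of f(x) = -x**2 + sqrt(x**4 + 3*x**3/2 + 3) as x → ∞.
3*x/4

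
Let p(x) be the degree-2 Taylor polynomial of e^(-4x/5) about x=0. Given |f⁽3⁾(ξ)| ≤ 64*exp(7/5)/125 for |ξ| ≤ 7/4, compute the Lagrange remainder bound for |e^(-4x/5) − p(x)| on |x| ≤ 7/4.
343*exp(7/5)/750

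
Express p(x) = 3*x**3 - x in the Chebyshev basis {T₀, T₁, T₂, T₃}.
(5/4)T₁ + (3/4)T₃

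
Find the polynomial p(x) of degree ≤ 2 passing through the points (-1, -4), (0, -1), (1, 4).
x**2 + 4*x - 1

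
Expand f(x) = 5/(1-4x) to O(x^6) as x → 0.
5 + 20*x + 80*x**2 + 320*x**3 + 1280*x**4 + 5120*x**5 + O(x**6)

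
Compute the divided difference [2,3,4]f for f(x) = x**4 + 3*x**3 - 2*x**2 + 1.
80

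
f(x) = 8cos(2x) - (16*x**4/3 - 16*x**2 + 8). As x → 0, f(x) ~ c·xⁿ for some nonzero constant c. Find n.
6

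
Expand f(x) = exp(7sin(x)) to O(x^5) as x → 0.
1 + 7*x + 49*x**2/2 + 56*x**3 + 735*x**4/8 + O(x**5)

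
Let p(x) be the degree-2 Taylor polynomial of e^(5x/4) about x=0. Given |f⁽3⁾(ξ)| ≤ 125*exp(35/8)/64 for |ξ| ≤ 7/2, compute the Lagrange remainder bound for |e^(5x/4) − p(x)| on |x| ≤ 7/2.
42875*exp(35/8)/3072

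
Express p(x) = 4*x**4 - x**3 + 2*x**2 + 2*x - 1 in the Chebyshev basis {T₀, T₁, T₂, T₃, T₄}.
(3/2)T₀ + (5/4)T₁ + (3)T₂ + (-1/4)T₃ + (1/2)T₄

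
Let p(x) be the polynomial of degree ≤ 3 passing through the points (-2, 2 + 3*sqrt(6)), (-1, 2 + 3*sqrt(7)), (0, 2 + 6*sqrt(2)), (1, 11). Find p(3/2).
-105*sqrt(2)/8 - 15*sqrt(6)/16 + 63*sqrt(7)/16 + 347/16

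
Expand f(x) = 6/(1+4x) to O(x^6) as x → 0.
6 - 24*x + 96*x**2 - 384*x**3 + 1536*x**4 - 6144*x**5 + O(x**6)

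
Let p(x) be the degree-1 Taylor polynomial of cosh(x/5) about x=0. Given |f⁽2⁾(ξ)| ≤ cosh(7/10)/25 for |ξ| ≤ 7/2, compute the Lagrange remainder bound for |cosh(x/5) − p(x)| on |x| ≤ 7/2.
49*cosh(7/10)/200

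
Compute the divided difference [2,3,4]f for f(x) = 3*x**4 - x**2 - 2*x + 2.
164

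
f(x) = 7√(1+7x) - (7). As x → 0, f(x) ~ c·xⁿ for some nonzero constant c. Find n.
1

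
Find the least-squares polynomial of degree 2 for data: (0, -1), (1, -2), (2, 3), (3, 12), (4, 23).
-7/5 + (-9/5)x + (2)x²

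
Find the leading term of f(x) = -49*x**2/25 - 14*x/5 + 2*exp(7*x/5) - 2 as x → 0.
343*x**3/375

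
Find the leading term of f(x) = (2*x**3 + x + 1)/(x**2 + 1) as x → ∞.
2*x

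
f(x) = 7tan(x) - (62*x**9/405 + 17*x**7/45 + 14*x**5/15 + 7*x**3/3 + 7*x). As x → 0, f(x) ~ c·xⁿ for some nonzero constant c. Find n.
11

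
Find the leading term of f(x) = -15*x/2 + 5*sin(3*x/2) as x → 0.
-45*x**3/16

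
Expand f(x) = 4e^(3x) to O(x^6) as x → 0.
4 + 12*x + 18*x**2 + 18*x**3 + 27*x**4/2 + 81*x**5/10 + O(x**6)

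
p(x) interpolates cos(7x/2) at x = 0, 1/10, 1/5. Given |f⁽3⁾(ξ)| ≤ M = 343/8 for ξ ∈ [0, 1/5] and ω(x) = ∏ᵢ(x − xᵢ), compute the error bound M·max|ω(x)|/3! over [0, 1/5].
343*sqrt(3)/216000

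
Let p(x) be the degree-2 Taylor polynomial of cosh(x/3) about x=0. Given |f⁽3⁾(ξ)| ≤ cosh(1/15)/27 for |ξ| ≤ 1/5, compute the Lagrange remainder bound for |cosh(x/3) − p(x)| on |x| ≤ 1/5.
cosh(1/15)/20250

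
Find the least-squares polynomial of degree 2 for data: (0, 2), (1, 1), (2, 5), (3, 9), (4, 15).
8/5 + (-3/5)x + x²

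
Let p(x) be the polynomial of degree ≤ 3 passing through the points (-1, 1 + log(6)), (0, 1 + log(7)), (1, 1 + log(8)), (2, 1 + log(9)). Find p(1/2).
1 + log(2*2**(5/8)*3**(13/16)*7**(9/16)/3)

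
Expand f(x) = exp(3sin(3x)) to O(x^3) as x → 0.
1 + 9*x + 81*x**2/2 + O(x**3)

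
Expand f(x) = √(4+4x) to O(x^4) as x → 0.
2 + x - x**2/4 + x**3/8 + O(x**4)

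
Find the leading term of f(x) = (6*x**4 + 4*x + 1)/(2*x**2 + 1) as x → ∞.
3*x**2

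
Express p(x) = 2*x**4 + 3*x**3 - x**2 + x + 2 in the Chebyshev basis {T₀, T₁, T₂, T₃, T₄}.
(9/4)T₀ + (13/4)T₁ + (1/2)T₂ + (3/4)T₃ + (1/4)T₄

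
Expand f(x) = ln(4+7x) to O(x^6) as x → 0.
log(4) + 7*x/4 - 49*x**2/32 + 343*x**3/192 - 2401*x**4/1024 + 16807*x**5/5120 + O(x**6)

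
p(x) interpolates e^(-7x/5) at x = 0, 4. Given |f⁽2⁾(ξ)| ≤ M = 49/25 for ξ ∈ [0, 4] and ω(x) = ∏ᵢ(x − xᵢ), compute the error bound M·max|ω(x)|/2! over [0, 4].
98/25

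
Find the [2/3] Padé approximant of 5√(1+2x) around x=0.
(35*x**2/4 + 14*x + 5)/(-x**3/20 + 9*x**2/20 + 9*x/5 + 1)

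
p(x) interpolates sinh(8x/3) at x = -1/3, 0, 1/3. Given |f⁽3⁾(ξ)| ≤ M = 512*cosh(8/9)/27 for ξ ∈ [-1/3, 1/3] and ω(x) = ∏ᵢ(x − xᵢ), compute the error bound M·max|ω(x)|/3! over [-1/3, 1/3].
512*sqrt(3)*cosh(8/9)/19683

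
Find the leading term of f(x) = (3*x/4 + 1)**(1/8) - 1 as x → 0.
3*x/32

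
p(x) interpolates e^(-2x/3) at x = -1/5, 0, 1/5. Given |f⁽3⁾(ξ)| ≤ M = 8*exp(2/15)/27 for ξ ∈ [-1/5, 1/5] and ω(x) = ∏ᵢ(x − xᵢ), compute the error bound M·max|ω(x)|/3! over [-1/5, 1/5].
8*sqrt(3)*exp(2/15)/91125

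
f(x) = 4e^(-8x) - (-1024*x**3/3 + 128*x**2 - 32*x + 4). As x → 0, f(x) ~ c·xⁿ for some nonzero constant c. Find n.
4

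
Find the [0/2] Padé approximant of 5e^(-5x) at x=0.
5/(25*x**2/2 + 5*x + 1)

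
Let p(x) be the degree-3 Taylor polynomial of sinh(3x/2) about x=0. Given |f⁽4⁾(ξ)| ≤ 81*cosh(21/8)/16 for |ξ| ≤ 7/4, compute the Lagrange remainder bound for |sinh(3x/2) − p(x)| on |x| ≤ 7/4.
64827*cosh(21/8)/32768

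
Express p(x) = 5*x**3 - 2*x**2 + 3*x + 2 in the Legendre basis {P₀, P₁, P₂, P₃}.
(4/3)P₀ + (6)P₁ + (-4/3)P₂ + (2)P₃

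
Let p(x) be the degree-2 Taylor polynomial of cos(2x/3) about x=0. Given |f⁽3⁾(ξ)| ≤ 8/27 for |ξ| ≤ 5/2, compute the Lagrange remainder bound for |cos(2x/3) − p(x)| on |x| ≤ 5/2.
125/162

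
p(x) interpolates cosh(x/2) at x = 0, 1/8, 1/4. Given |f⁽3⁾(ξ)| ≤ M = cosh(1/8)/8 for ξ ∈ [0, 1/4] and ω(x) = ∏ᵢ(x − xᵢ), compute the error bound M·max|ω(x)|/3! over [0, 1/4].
sqrt(3)*cosh(1/8)/110592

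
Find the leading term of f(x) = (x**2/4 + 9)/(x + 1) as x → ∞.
x/4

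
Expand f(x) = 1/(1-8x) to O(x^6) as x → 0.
1 + 8*x + 64*x**2 + 512*x**3 + 4096*x**4 + 32768*x**5 + O(x**6)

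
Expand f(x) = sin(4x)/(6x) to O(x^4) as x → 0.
2/3 - 16*x**2/9 + O(x**4)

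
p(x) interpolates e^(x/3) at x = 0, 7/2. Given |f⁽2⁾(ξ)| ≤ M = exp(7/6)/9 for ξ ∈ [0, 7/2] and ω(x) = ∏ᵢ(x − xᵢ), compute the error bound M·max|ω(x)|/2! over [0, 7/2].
49*exp(7/6)/288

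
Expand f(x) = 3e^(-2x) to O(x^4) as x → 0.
3 - 6*x + 6*x**2 - 4*x**3 + O(x**4)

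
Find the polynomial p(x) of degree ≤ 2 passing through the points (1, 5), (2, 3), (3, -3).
-2*x**2 + 4*x + 3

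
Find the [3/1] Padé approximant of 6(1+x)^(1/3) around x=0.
(-2*x**3/27 + 2*x**2/3 + 6*x + 6)/(2*x/3 + 1)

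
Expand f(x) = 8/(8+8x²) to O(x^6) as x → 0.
1 - x**2 + x**4 + O(x**6)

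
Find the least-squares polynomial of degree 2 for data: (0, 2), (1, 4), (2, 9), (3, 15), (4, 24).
68/35 + (17/14)x + (15/14)x²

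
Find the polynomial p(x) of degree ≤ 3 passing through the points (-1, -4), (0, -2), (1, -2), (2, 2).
x**3 - x**2 - 2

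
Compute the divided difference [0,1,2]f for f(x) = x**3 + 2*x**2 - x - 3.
5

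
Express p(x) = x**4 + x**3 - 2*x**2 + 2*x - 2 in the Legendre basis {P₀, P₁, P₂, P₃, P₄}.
(-37/15)P₀ + (13/5)P₁ + (-16/21)P₂ + (2/5)P₃ + (8/35)P₄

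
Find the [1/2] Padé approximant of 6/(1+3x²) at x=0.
6/(3*x**2 + 1)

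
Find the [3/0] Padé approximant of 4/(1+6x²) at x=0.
4 - 24*x**2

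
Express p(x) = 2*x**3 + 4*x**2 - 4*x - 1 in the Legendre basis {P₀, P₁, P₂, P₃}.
(1/3)P₀ + (-14/5)P₁ + (8/3)P₂ + (4/5)P₃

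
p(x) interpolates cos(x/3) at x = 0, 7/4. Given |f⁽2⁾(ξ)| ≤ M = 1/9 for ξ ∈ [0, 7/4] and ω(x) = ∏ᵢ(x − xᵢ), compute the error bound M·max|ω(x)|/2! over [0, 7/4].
49/1152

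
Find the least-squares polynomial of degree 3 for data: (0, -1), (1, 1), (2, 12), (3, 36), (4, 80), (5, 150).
-137/126 + (251/756)x + (269/252)x² + (53/54)x³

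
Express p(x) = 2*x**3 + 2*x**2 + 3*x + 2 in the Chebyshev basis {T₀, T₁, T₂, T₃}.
(3)T₀ + (9/2)T₁ + T₂ + (1/2)T₃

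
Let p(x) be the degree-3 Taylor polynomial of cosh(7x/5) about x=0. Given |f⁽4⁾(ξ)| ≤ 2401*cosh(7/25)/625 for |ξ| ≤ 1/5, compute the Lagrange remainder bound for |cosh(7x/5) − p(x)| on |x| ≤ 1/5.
2401*cosh(7/25)/9375000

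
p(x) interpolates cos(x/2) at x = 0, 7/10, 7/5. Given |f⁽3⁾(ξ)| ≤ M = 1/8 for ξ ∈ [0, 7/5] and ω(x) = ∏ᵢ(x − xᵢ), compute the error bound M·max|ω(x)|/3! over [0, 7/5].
343*sqrt(3)/216000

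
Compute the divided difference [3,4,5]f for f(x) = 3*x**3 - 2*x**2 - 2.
34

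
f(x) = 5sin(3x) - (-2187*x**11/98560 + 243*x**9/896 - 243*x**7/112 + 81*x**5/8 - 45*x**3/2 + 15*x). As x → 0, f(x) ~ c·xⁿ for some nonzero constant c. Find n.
13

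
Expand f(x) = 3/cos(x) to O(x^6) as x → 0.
3 + 3*x**2/2 + 5*x**4/8 + O(x**6)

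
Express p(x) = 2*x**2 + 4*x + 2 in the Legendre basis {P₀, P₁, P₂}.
(8/3)P₀ + (4)P₁ + (4/3)P₂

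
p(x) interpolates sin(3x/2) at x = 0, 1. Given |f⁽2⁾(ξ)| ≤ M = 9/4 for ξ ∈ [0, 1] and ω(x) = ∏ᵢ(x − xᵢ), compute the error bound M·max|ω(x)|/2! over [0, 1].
9/32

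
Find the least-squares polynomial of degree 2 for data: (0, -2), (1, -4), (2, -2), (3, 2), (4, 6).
-12/5 + (-9/5)x + x²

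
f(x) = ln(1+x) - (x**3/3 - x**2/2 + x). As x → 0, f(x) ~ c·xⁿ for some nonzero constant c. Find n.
4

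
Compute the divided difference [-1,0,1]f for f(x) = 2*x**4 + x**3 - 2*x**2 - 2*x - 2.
0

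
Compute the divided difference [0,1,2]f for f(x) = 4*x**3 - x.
12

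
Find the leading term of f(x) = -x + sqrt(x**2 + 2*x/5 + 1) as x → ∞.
1/5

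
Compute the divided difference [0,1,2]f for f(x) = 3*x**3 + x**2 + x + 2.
10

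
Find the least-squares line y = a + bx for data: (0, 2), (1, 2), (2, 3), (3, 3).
a = 19/10, b = 2/5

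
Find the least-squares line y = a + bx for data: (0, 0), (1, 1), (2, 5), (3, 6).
a = -3/10, b = 11/5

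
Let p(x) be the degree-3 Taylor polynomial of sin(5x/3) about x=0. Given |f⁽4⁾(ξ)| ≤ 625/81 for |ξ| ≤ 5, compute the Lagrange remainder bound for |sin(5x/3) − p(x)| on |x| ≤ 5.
390625/1944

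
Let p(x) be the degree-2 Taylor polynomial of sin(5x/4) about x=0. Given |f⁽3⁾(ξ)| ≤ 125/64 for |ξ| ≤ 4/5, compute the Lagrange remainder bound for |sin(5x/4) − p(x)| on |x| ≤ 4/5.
1/6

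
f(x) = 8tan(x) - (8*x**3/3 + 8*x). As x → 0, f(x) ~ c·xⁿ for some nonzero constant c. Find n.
5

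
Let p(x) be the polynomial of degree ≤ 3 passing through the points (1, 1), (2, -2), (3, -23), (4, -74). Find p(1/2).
-1/2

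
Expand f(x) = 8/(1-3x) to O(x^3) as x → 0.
8 + 24*x + 72*x**2 + O(x**3)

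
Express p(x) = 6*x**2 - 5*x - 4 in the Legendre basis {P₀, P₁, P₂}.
(-2)P₀ + (-5)P₁ + (4)P₂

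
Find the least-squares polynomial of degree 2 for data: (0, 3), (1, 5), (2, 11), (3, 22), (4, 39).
16/5 + (-11/10)x + (5/2)x²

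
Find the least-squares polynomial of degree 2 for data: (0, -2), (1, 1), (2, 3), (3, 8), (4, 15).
-57/35 + (67/70)x + (11/14)x²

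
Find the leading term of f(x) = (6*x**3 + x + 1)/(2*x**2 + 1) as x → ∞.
3*x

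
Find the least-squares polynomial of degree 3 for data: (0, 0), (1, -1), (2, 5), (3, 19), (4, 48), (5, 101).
-19/63 + (29/189)x + (-113/126)x² + (53/54)x³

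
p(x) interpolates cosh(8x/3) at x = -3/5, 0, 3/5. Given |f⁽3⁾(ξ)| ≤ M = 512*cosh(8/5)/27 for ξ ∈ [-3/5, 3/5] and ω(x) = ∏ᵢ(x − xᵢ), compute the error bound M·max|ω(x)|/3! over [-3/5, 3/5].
512*sqrt(3)*cosh(8/5)/3375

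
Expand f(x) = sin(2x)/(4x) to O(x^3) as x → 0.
1/2 - x**2/3 + O(x**3)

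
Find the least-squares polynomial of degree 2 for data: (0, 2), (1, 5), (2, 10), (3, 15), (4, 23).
71/35 + (82/35)x + (5/7)x²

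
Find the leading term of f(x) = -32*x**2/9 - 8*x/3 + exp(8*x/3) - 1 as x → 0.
256*x**3/81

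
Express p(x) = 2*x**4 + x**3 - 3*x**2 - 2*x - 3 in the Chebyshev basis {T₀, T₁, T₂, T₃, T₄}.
(-15/4)T₀ + (-5/4)T₁ + (-1/2)T₂ + (1/4)T₃ + (1/4)T₄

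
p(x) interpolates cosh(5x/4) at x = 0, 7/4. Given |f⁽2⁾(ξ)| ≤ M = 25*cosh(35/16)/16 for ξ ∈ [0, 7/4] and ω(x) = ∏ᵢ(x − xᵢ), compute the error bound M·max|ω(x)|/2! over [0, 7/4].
1225*cosh(35/16)/2048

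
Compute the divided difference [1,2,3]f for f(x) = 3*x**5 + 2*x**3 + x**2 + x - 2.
283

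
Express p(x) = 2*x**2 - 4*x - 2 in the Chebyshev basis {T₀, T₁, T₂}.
-T₀ + (-4)T₁ + T₂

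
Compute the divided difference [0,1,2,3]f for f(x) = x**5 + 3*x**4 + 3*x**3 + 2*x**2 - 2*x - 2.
46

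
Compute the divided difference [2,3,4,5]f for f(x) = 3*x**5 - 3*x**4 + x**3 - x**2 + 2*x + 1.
334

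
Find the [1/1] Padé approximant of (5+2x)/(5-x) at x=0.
(2*x/5 + 1)/(1 - x/5)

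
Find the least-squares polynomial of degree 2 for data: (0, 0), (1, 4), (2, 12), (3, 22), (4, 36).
-2/35 + (19/7)x + (11/7)x²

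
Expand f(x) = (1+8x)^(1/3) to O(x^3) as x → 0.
1 + 8*x/3 - 64*x**2/9 + O(x**3)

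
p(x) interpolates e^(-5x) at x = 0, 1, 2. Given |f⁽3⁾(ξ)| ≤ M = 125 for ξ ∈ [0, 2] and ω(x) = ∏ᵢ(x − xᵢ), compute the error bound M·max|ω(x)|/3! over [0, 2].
125*sqrt(3)/27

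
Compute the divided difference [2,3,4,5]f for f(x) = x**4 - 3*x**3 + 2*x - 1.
11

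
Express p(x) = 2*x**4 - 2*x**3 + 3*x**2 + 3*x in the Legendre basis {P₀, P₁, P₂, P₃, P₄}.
(7/5)P₀ + (9/5)P₁ + (22/7)P₂ + (-4/5)P₃ + (16/35)P₄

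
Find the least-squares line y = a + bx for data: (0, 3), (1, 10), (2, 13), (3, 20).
a = 17/5, b = 27/5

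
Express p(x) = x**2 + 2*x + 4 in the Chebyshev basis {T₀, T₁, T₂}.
(9/2)T₀ + (2)T₁ + (1/2)T₂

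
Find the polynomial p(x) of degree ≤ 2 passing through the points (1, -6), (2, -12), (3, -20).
-x**2 - 3*x - 2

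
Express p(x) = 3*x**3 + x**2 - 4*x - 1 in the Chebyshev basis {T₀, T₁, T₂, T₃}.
(-1/2)T₀ + (-7/4)T₁ + (1/2)T₂ + (3/4)T₃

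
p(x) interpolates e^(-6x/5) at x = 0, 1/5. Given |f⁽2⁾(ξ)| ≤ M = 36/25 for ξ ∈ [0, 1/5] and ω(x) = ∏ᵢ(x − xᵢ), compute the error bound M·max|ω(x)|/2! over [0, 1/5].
9/1250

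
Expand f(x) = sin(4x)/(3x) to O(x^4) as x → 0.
4/3 - 32*x**2/9 + O(x**4)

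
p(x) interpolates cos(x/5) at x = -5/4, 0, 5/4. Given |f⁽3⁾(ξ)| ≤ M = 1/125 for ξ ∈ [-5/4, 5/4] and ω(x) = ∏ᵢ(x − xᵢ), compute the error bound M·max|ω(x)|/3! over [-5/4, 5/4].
sqrt(3)/1728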